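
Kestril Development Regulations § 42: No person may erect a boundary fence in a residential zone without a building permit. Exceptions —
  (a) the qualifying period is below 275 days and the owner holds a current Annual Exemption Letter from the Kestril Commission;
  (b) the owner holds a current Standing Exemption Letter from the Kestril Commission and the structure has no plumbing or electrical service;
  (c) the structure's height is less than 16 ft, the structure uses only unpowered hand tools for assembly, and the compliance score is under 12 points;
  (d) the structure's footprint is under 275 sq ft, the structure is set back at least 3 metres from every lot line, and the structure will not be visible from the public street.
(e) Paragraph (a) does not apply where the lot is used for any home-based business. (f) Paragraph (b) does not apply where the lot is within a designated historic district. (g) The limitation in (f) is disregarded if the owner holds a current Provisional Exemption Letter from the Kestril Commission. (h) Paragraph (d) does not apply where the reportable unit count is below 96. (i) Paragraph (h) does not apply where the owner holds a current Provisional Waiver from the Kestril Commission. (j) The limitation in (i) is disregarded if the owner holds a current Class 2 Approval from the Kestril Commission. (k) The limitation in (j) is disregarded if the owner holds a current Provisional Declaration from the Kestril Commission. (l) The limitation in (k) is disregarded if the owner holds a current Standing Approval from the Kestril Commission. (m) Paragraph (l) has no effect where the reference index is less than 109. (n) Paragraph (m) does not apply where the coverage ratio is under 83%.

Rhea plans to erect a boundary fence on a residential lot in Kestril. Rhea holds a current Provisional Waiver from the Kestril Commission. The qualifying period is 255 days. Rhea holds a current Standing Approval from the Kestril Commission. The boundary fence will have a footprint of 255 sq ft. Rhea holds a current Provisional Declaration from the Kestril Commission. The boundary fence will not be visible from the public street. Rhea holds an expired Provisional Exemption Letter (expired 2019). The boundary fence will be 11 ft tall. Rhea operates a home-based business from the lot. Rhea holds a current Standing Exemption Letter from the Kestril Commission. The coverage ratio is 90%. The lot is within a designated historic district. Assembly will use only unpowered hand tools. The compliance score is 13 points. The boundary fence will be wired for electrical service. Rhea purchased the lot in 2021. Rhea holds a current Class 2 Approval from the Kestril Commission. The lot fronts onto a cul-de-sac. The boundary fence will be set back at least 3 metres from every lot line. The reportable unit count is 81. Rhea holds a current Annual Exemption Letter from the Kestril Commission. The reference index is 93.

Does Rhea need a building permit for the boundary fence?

No — exception (d) applies; Rhea does not need a building permit.

Exception (a) is satisfied on its face — the qualifying period is 255 days, below the 275 days limit; a current Annual Exemption Letter is held. However, paragraph (e) must be considered: (e) is triggered — a home-based business operates on the lot. Exception (a) does not apply.
Exception (b) does not apply: electrical service is planned.
Exception (c) requires that the compliance score is under 12 points; but the compliance score is 13 points, not under 12 points, so (c) is unavailable.
All of (d)'s requirements are met (the structure's footprint is 255 sq ft, under the 275 sq ft limit; the setback is at least 3 m on every side; the structure will not be visible from the street). Applying paragraphs (h)–(n): (h) would limit (d) — the reportable unit count is 81, below the 96 limit — but (i) sets (h) aside: (i) applies — a current Provisional Waiver is held. (j) would limit (i) — a current Class 2 Approval is held — but (k) sets (j) aside: (k) operates against (j): a current Provisional Declaration is held. (l) operates (a current Standing Approval is held), but is displaced by (m): (m) operates against (l): the reference index is 93, less than the 109 limit. (n) does not operate here (the coverage ratio is 90%, not under 83%), so (m) stands. (d) remains available.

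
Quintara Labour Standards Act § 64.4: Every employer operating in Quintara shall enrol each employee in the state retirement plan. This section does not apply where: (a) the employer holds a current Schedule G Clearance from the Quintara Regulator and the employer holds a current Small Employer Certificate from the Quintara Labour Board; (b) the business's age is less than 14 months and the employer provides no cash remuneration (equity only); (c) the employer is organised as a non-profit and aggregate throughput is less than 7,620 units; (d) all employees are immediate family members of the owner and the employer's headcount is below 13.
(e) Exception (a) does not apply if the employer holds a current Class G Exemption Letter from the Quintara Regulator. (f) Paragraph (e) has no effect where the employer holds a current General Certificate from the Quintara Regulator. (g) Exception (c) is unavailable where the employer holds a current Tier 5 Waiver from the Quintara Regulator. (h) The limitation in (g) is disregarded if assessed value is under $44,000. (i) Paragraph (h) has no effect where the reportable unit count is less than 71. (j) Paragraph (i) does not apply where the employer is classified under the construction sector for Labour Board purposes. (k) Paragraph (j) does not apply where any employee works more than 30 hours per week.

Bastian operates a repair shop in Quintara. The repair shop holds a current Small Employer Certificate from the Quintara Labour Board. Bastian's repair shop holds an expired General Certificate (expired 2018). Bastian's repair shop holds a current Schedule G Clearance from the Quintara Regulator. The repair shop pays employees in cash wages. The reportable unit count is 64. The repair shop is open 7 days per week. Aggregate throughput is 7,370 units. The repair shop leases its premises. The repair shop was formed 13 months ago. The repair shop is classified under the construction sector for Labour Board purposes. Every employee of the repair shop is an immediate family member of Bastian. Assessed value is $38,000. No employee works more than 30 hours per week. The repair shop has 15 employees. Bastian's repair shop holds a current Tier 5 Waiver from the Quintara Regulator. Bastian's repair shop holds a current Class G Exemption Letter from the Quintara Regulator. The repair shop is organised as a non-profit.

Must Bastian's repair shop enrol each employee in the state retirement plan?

No — exception (c) applies; Bastian's repair shop is not required to enrol each employee in the state retirement plan.

Exception (a): a current Schedule G Clearance is held; a current Small Employer Certificate is held — every condition holds. However, paragraphs (e)–(f) must be considered: (e) operates — a current Class G Exemption Letter is held. (f), which would lift (e), is inapplicable — there is no General Certificate in force. Exception (a) does not apply.
Exception (b) does not apply: employees are paid cash wages.
Exception (c) is satisfied on its face — the employer is a non-profit; aggregate throughput is 7,370 units, less than the 7,620 units limit. Applying paragraphs (g)–(k): (g) applies (a current Tier 5 Waiver is held), but is set aside by (h): (h) operates — assessed value is $38,000, under the $44,000 limit. (i) would limit (h) — the reportable unit count is 64, less than the 71 limit — but (j) sets (i) aside: (j) operates against (i): the repair shop is classified under the construction sector. (k) is inapplicable (no employee exceeds 30 hours/week), so (j) stands. (c) remains available.
Exception (d) does not apply: the employer's headcount is 15, not below 13.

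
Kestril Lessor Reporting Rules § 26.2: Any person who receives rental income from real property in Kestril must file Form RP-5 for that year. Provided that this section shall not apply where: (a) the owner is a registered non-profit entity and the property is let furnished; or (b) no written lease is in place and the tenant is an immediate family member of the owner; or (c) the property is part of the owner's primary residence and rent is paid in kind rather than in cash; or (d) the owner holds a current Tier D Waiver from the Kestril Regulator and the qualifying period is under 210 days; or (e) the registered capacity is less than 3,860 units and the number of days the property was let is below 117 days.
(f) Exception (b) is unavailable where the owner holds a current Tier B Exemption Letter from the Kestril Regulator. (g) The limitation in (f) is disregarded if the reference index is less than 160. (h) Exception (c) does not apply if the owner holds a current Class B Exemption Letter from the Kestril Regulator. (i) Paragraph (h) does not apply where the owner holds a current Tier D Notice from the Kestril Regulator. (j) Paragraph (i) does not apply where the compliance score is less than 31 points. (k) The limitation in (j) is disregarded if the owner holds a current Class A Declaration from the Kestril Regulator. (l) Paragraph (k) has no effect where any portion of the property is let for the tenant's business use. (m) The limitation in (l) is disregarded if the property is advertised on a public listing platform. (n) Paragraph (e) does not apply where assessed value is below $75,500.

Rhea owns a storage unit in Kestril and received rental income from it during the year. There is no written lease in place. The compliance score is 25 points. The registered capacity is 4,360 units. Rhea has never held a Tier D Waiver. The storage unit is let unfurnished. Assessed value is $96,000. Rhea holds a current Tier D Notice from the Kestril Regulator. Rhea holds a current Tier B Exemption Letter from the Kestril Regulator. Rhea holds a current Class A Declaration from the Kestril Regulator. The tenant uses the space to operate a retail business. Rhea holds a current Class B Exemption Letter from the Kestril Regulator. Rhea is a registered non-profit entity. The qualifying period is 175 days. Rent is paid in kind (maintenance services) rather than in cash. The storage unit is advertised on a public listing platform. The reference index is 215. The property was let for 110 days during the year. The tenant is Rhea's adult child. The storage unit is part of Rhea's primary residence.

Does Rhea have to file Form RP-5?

Exception (a) requires that the property is let furnished; but the property is let unfurnished, so (a) is unavailable.
All of (b)'s requirements are met (there is no written lease; the tenant is an immediate family member). But: (f) operates against (b): a current Tier B Exemption Letter is held. (g) does not operate here (the reference index is 215, not less than 160), so (f) stands. (b) is therefore removed.
All of (c)'s requirements are met (the storage unit is part of the primary residence; rent is paid in kind). Applying paragraphs (h)–(m): (h) would limit (c) — a current Class B Exemption Letter is held — but (i) sets (h) aside: (i) operates against (h): a current Tier D Notice is held. (j) operates (the compliance score is 25 points, less than the 31 points limit), but is itself disapplied by (k): (k) operates against (j): a current Class A Declaration is held. (l) applies (the space is let for business use), but is itself disapplied by (m): (m) is triggered — the property is publicly advertised. Exception (c) stands.
Exception (d) fails — no current Tier D Waiver is held.
Exception (e) does not apply: the registered capacity is 4,360 units, not less than 3,860 units.

No — exception (c) applies; Rhea is not required to file Form RP-5.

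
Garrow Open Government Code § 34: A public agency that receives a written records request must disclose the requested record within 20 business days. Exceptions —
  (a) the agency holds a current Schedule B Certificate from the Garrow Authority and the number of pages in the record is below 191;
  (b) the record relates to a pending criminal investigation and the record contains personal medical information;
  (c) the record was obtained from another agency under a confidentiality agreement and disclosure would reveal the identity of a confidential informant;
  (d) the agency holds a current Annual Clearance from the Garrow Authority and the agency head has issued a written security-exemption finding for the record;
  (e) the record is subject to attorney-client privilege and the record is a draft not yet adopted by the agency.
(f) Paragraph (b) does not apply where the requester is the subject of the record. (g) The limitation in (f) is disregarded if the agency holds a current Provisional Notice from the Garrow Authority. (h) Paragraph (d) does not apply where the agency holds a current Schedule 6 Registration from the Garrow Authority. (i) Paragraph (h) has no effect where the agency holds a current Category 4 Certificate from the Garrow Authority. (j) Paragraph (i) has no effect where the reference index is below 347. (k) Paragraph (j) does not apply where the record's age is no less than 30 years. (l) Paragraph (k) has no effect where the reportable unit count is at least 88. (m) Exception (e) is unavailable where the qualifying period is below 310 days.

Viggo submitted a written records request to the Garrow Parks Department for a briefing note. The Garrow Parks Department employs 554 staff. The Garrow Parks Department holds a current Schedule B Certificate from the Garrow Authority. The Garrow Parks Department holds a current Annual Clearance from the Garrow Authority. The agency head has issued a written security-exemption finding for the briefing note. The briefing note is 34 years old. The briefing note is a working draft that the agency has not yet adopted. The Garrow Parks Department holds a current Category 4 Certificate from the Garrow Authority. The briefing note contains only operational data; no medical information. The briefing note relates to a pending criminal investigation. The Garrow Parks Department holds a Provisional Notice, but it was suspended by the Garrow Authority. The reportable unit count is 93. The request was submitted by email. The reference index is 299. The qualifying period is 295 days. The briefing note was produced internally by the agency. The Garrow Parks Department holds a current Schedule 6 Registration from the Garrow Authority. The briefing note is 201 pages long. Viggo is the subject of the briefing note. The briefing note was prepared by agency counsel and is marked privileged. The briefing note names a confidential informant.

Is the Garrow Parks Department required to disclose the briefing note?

Yes — the Garrow Parks Department must disclose the briefing note.

Exception (a) fails — the number of pages in the record is 201, not below 191.
Exception (b) fails — the briefing note contains only operational data.
Exception (c) requires that the record was obtained from another agency under a confidentiality agreement; but the briefing note was produced internally, so (c) is unavailable.
Exception (d)'s conditions are all satisfied: a current Annual Clearance is held; a written security-exemption finding has been issued. Turning to paragraphs (h)–(l): (h) is triggered — a current Schedule 6 Registration is held. (i) applies (a current Category 4 Certificate is held), but is displaced by (j): (j) operates against (i): the reference index is 299, below the 347 limit. (k) operates (the record's age is 34 years, meeting the 30 years threshold), but is overridden by (l): (l) is triggered — the reportable unit count is 93, meeting the 88 threshold. So (d) is unavailable.
All of (e)'s requirements are met (the briefing note is privileged; the briefing note is an unadopted draft). However, paragraph (m) must be considered: (m) operates against (e): the qualifying period is 295 days, below the 310 days limit. So (e) is unavailable.
None of the exceptions is available; § 34 applies in full.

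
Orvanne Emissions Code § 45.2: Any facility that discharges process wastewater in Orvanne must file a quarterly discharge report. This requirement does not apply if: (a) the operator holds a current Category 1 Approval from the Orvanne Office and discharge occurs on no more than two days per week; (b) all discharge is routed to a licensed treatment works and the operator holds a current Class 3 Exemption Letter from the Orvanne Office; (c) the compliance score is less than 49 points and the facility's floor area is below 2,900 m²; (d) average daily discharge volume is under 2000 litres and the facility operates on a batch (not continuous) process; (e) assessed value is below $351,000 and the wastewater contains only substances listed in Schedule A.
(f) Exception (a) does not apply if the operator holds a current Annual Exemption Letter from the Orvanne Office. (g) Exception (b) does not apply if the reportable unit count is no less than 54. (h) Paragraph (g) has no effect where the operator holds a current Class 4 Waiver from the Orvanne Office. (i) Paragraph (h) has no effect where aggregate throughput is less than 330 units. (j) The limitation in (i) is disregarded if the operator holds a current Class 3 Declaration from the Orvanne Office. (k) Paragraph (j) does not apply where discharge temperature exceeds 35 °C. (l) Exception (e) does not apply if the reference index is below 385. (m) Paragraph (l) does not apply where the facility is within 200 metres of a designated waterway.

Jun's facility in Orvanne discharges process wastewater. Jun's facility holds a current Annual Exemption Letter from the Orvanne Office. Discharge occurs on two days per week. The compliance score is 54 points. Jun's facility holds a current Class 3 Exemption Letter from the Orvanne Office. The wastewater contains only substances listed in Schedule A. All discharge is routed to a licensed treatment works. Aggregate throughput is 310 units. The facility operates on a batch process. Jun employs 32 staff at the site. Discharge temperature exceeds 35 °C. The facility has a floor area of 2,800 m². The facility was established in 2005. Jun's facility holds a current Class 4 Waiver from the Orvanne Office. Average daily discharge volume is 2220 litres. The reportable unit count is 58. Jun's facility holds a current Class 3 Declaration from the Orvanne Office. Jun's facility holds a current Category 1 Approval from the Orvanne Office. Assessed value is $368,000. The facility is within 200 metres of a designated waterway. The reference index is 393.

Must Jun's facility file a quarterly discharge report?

Exception (a) is satisfied on its face — a current Category 1 Approval is held; discharge occurs on no more than two days per week. But applying paragraph (f): (f) operates against (a): a current Annual Exemption Letter is held. Exception (a) does not apply.
Exception (b)'s conditions are all satisfied: discharge is routed to a licensed treatment works; a current Class 3 Exemption Letter is held. However, paragraphs (g)–(k) must be considered: (g) operates against (b): the reportable unit count is 58, meeting the 54 threshold. (h) is engaged (a current Class 4 Waiver is held), but is set aside by (i): (i) operates against (h): aggregate throughput is 310 units, less than the 330 units limit. (j) would limit (i) — a current Class 3 Declaration is held — but (k) sets (j) aside: (k) operates — discharge temperature exceeds 35 °C. Exception (b) does not apply.
Exception (c) fails — the compliance score is 54 points, not less than 49 points.
Exception (d) fails — average daily discharge volume is 2220 litres, not under 2000 litres.
Exception (e) does not apply: assessed value is $368,000, not below $351,000.
No exception displaces § 45.2.

Yes — Jun's facility must file a quarterly discharge report.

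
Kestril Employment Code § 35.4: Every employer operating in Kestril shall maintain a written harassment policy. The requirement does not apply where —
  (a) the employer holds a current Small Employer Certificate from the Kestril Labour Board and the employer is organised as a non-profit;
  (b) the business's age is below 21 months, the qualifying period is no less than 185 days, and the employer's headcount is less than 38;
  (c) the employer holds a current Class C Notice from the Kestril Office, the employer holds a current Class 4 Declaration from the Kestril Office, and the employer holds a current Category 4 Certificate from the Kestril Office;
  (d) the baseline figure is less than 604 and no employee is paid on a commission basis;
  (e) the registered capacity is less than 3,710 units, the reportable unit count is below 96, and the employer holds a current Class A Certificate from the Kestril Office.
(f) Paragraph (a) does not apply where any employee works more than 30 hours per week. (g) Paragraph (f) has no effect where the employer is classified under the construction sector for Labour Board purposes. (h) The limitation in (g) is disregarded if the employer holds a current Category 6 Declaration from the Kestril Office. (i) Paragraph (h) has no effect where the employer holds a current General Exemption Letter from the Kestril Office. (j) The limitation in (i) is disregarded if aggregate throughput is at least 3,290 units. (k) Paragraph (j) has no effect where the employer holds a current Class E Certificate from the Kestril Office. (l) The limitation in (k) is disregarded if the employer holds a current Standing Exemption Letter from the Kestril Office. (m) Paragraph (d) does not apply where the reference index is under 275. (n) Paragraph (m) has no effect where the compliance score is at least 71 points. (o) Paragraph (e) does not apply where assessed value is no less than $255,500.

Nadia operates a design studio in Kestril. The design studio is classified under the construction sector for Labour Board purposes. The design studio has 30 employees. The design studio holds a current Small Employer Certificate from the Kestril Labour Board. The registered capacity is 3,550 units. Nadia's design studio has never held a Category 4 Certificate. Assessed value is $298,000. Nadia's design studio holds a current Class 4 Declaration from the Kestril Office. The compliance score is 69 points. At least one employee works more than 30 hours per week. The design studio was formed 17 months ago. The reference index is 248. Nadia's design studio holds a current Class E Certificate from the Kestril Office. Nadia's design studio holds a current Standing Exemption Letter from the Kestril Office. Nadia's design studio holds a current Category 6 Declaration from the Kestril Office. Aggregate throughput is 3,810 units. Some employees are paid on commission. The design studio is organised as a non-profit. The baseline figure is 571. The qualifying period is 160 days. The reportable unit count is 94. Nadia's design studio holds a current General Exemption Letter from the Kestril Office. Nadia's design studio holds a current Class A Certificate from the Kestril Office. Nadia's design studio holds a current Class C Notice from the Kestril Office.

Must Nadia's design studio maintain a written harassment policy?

Yes — Nadia's design studio must maintain a written harassment policy.

All of (a)'s requirements are met (a current Small Employer Certificate is held; the employer is a non-profit). Turning to paragraphs (f)–(l): (f) operates against (a): at least one employee exceeds 30 hours/week. (g) applies (the design studio is classified under the construction sector), but yields to (h): (h) is triggered — a current Category 6 Declaration is held. (i) would limit (h) — a current General Exemption Letter is held — but (j) sets (i) aside: (j) operates against (i): aggregate throughput is 3,810 units, meeting the 3,290 units threshold. (k) is triggered (a current Class E Certificate is held), but yields to (l): (l) operates against (k): a current Standing Exemption Letter is held. So (a) is unavailable.
Exception (b) requires that the qualifying period is no less than 185 days; but the qualifying period is 160 days, short of 185 days, so (b) is unavailable.
Exception (c) requires that the employer holds a current Category 4 Certificate from the Kestril Office; but there is no Category 4 Certificate in force, so (c) is unavailable.
Exception (d) requires that no employee is paid on a commission basis; but some employees are paid on commission, so (d) is unavailable.
All of (e)'s requirements are met (the registered capacity is 3,550 units, less than the 3,710 units limit; the reportable unit count is 94, below the 96 limit; a current Class A Certificate is held). Turning to paragraph (o): (o) operates against (e): assessed value is $298,000, meeting the $255,500 threshold. Exception (e) does not apply.
No exception is made out. Nadia's design studio falls within the general rule.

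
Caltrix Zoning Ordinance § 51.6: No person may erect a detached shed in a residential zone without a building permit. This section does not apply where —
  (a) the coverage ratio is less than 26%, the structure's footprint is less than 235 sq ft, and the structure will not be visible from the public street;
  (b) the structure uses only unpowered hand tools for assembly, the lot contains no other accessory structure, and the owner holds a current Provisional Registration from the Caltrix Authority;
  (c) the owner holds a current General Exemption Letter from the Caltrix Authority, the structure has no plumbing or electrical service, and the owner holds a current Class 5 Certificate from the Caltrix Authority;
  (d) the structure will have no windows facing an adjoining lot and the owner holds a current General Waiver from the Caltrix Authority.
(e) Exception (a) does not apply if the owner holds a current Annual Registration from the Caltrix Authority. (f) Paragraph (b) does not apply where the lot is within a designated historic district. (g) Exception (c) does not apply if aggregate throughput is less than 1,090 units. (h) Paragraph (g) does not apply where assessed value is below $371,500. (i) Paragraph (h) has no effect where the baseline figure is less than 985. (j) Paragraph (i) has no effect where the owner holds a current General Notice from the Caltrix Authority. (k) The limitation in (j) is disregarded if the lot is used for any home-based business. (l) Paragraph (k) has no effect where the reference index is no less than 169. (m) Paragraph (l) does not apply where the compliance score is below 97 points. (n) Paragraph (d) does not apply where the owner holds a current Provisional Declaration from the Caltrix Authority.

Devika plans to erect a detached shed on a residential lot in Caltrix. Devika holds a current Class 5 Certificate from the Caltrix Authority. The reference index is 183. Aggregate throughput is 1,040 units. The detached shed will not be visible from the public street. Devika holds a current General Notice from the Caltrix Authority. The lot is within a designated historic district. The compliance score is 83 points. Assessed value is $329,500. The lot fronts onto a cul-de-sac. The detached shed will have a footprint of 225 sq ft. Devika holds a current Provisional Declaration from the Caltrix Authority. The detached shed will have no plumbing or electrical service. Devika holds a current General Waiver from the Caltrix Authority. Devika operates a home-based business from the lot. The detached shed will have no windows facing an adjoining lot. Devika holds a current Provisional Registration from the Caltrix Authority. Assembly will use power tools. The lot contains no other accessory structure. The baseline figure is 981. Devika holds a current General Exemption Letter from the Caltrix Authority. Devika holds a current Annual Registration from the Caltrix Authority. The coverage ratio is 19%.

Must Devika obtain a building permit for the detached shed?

All of (a)'s requirements are met (the coverage ratio is 19%, less than the 26% limit; the structure's footprint is 225 sq ft, less than the 235 sq ft limit; the structure will not be visible from the street). Turning to paragraph (e): (e) applies — a current Annual Registration is held. So (a) is unavailable.
Exception (b) fails — assembly uses power tools.
All of (c)'s requirements are met (a current General Exemption Letter is held; there is no plumbing or electrical service; a current Class 5 Certificate is held). But applying paragraphs (g)–(m): (g) applies — aggregate throughput is 1,040 units, less than the 1,090 units limit. (h) is triggered (assessed value is $329,500, below the $371,500 limit), but is overridden by (i): (i) is engaged — the baseline figure is 981, less than the 985 limit. (j) is engaged (a current General Notice is held), but yields to (k): (k) operates against (j): a home-based business operates on the lot. (l) would limit (k) — the reference index is 183, meeting the 169 threshold — but (m) sets (l) aside: (m) is triggered — the compliance score is 83 points, below the 97 points limit. (c) is therefore removed.
Exception (d): no windows face an adjoining lot; a current General Waiver is held — every condition holds. But: (n) operates — a current Provisional Declaration is held. (d) is therefore removed.
No exception is made out. Devika falls within the general rule.

Yes — Devika must obtain a building permit.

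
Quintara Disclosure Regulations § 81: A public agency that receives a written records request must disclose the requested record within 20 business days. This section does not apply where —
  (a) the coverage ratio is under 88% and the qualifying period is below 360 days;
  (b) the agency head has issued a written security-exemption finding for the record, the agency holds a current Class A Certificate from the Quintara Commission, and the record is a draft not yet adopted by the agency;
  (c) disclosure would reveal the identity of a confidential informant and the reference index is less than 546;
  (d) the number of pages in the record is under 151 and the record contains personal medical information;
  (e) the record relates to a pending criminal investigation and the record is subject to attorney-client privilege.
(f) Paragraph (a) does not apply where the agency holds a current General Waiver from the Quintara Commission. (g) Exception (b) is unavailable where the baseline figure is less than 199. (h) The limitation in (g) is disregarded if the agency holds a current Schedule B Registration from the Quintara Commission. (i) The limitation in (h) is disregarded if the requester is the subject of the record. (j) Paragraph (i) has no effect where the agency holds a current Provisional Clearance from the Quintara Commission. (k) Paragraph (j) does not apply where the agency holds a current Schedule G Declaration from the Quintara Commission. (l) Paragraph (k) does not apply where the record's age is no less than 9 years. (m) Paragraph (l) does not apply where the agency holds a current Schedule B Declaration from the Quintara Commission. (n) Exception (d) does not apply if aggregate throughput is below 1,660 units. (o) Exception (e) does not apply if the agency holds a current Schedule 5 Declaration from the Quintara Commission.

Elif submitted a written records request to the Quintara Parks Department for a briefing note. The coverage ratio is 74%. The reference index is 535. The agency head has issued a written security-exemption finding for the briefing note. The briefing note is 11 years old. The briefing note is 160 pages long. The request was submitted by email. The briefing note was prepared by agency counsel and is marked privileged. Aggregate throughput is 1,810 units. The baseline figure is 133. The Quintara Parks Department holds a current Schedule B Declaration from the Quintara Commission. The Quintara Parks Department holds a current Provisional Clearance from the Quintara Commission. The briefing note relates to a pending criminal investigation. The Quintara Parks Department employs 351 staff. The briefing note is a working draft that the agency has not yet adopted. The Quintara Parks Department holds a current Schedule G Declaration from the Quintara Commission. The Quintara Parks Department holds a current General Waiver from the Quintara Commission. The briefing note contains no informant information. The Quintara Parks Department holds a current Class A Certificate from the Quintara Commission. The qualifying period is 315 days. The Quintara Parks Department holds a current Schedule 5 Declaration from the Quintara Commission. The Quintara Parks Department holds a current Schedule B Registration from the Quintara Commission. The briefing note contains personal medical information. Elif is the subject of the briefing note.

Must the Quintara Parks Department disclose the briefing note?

Exception (a)'s conditions are all satisfied: the coverage ratio is 74%, under the 88% limit; the qualifying period is 315 days, below the 360 days limit. Turning to paragraph (f): (f) applies — a current General Waiver is held. So (a) is unavailable.
Exception (b)'s conditions are all satisfied: a written security-exemption finding has been issued; a current Class A Certificate is held; the briefing note is an unadopted draft. But: (g) operates against (b): the baseline figure is 133, less than the 199 limit. (h) would limit (g) — a current Schedule B Registration is held — but (i) sets (h) aside: (i) operates against (h): Elif is the subject of the briefing note. (j) applies (a current Provisional Clearance is held), but is overridden by (k): (k) operates against (j): a current Schedule G Declaration is held. (l) operates (the record's age is 11 years, meeting the 9 years threshold), but yields to (m): (m) operates against (l): a current Schedule B Declaration is held. Exception (b) does not apply.
Exception (c) does not apply: the briefing note contains no informant information.
Exception (d) requires that the number of pages in the record is under 151; but the number of pages in the record is 160, not under 151, so (d) is unavailable.
Exception (e): the briefing note relates to a pending investigation; the briefing note is privileged — every condition holds. Turning to paragraph (o): (o) operates against (e): a current Schedule 5 Declaration is held. (e) is therefore removed.
Every exception is unavailable, so the rule governs.

Yes — the Quintara Parks Department must disclose the briefing note.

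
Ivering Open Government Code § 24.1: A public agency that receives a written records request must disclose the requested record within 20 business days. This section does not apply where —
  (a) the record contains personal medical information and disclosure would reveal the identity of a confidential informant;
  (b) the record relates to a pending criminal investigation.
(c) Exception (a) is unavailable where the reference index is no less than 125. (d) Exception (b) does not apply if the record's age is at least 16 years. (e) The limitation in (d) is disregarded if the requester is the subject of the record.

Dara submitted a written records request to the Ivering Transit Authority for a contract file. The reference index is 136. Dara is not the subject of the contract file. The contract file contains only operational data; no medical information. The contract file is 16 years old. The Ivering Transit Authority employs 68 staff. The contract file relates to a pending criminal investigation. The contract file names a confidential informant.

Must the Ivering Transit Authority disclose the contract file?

Yes — the Ivering Transit Authority must disclose the contract file.

Exception (a) does not apply: the contract file contains only operational data.
All of (b)'s requirements are met (the contract file relates to a pending investigation). But applying paragraphs (d)–(e): (d) operates — the record's age is 16 years, meeting the 16 years threshold. (e) is not engaged (Dara is not the subject of the contract file), so (d) stands. So (b) is unavailable.
No exception displaces § 24.1.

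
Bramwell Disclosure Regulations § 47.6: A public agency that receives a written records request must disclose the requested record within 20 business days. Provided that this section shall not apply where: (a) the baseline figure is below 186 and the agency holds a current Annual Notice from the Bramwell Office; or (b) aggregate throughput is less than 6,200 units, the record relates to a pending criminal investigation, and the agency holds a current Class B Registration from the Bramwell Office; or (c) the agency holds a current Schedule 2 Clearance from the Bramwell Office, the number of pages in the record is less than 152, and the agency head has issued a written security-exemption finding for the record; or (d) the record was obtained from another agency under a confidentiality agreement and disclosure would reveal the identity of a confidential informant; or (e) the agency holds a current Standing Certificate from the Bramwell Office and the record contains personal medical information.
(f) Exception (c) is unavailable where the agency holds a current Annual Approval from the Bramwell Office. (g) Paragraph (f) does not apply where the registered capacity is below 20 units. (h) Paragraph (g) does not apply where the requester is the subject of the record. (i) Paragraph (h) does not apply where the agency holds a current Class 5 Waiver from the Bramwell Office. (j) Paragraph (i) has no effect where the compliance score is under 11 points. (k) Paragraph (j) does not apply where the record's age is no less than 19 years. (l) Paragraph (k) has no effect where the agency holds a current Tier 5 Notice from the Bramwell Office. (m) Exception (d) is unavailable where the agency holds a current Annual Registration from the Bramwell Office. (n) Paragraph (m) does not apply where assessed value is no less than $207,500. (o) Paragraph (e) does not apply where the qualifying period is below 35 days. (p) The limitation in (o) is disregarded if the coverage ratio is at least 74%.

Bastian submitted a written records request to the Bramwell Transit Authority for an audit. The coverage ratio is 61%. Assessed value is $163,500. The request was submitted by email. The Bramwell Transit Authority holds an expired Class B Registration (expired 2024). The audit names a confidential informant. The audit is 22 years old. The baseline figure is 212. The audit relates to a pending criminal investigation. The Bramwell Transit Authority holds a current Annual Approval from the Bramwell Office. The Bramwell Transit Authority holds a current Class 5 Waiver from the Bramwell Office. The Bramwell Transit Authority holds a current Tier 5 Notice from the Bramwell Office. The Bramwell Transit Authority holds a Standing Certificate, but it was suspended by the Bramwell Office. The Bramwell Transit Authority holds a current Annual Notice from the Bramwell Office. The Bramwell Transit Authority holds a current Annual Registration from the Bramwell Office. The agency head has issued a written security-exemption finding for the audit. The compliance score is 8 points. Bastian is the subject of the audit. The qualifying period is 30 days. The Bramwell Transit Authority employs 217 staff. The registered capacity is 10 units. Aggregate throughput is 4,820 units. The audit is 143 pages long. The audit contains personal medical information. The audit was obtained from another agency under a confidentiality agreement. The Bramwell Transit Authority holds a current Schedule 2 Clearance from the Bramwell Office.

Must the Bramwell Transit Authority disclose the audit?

Exception (a) does not apply: the baseline figure is 212, not below 186.
Exception (b) requires that the agency holds a current Class B Registration from the Bramwell Office; but there is no Class B Registration in force, so (b) is unavailable.
Exception (c) is satisfied on its face — a current Schedule 2 Clearance is held; the number of pages in the record is 143, less than the 152 limit; a written security-exemption finding has been issued. But applying paragraphs (f)–(l): (f) operates against (c): a current Annual Approval is held. (g) is triggered (the registered capacity is 10 units, below the 20 units limit), but is overridden by (h): (h) operates against (g): Bastian is the subject of the audit. (i) would limit (h) — a current Class 5 Waiver is held — but (j) sets (i) aside: (j) operates against (i): the compliance score is 8 points, under the 11 points limit. (k) would limit (j) — the record's age is 22 years, meeting the 19 years threshold — but (l) sets (k) aside: (l) operates against (k): a current Tier 5 Notice is held. Exception (c) does not apply.
All of (d)'s requirements are met (the audit was obtained under a confidentiality agreement; the audit names a confidential informant). But applying paragraphs (m)–(n): (m) operates against (d): a current Annual Registration is held. (n), which would lift (m), is inapplicable — assessed value is $163,500, short of $207,500. (d) is therefore removed.
Exception (e) requires that the agency holds a current Standing Certificate from the Bramwell Office; but the Standing Certificate is not current, so (e) is unavailable.
Every exception is unavailable, so the rule governs.

Yes — the Bramwell Transit Authority must disclose the audit.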